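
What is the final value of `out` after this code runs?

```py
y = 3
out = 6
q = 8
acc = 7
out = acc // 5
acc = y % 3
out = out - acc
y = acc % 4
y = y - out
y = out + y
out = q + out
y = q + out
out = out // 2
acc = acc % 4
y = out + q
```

out = 7//5 = 1
acc = 3%3 = 0
out = 1-0 = 1
y = 0%4 = 0
y = 0-1 = -1
y = 1+(-1) = 0
out = 8+1 = 9
y = 8+9 = 17
out = 9//2 = 4
acc = 0%4 = 0
y = 4+8 = 12

4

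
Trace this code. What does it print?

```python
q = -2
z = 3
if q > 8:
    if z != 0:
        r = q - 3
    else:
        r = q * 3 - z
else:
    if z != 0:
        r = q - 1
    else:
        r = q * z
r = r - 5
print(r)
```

-8

q=-2, z=3
q > 8 is False; z != 0 is True
→ r = q - 1 = -3
r = (-3)-5 = -8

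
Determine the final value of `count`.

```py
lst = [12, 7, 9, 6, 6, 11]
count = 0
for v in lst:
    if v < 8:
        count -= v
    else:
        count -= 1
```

-22

v=12: not <8, count = 0-1 = -1
v=7: <8, count = (-1)-7 = -8
v=9: not <8, count = (-8)-1 = -9
v=6: <8, count = (-9)-6 = -15
v=6: <8, count = (-15)-6 = -21
v=11: not <8, count = (-21)-1 = -22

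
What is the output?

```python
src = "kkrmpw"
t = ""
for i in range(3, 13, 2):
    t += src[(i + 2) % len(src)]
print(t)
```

wkmwk

i=3: add src[5]='w' → 'w'
i=5: add src[1]='k' → 'wk'
i=7: add src[3]='m' → 'wkm'
i=9: add src[5]='w' → 'wkmw'
i=11: add src[1]='k' → 'wkmwk'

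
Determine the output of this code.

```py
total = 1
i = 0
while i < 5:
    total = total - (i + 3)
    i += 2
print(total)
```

i=0: total = 1-3 = -2
i=2: total = (-2)-5 = -7
i=4: total = (-7)-7 = -14

-14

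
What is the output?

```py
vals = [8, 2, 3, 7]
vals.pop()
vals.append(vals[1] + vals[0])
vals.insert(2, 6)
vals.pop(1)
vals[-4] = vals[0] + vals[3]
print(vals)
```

[18, 6, 3, 10]

pop() removes 7 → [8, 2, 3]
append vals[1]+vals[0] = 2+8 = 10 → [8, 2, 3, 10]
insert 6 at 2 → [8, 2, 6, 3, 10]
pop(1) removes 2 → [8, 6, 3, 10]
vals[-4] = vals[0]+vals[3] = 8+10 = 18 → [18, 6, 3, 10]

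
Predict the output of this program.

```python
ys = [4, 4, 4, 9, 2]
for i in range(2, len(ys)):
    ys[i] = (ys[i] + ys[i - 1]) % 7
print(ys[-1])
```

5

i=2: ys[2] = (4+4)%7 = 1 → [4, 4, 1, 9, 2]
i=3: ys[3] = (9+1)%7 = 3 → [4, 4, 1, 3, 2]
i=4: ys[4] = (2+3)%7 = 5 → [4, 4, 1, 3, 5]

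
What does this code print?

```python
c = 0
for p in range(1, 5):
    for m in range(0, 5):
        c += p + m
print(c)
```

90

p=1,m=0: c = 0+1 = 1
p=1,m=1: c = 1+2 = 3
p=1,m=2: c = 3+3 = 6
p=1,m=3: c = 6+4 = 10
p=1,m=4: c = 10+5 = 15
p=2,m=0: c = 15+2 = 17
p=2,m=1: c = 17+3 = 20
p=2,m=2: c = 20+4 = 24
p=2,m=3: c = 24+5 = 29
p=2,m=4: c = 29+6 = 35
p=3,m=0: c = 35+3 = 38
p=3,m=1: c = 38+4 = 42
p=3,m=2: c = 42+5 = 47
p=3,m=3: c = 47+6 = 53
p=3,m=4: c = 53+7 = 60
p=4,m=0: c = 60+4 = 64
p=4,m=1: c = 64+5 = 69
p=4,m=2: c = 69+6 = 75
p=4,m=3: c = 75+7 = 82
p=4,m=4: c = 82+8 = 90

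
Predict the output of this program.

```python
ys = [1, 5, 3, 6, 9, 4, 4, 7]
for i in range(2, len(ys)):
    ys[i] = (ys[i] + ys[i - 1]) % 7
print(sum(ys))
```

i=2: ys[2] = (3+5)%7 = 1 → [1, 5, 1, 6, 9, 4, 4, 7]
i=3: ys[3] = (6+1)%7 = 0 → [1, 5, 1, 0, 9, 4, 4, 7]
i=4: ys[4] = (9+0)%7 = 2 → [1, 5, 1, 0, 2, 4, 4, 7]
i=5: ys[5] = (4+2)%7 = 6 → [1, 5, 1, 0, 2, 6, 4, 7]
i=6: ys[6] = (4+6)%7 = 3 → [1, 5, 1, 0, 2, 6, 3, 7]
i=7: ys[7] = (7+3)%7 = 3 → [1, 5, 1, 0, 2, 6, 3, 3]
sum = 21

21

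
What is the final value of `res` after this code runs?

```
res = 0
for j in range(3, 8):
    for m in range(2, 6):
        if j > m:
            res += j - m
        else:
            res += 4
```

j=3,m=2: 3>2, res = 0+1 = 1
j=3,m=3: not 3>3, res = 1+4 = 5
j=3,m=4: not 3>4, res = 5+4 = 9
j=3,m=5: not 3>5, res = 9+4 = 13
j=4,m=2: 4>2, res = 13+2 = 15
j=4,m=3: 4>3, res = 15+1 = 16
j=4,m=4: not 4>4, res = 16+4 = 20
j=4,m=5: not 4>5, res = 20+4 = 24
j=5,m=2: 5>2, res = 24+3 = 27
j=5,m=3: 5>3, res = 27+2 = 29
j=5,m=4: 5>4, res = 29+1 = 30
j=5,m=5: not 5>5, res = 30+4 = 34
j=6,m=2: 6>2, res = 34+4 = 38
j=6,m=3: 6>3, res = 38+3 = 41
j=6,m=4: 6>4, res = 41+2 = 43
j=6,m=5: 6>5, res = 43+1 = 44
j=7,m=2: 7>2, res = 44+5 = 49
j=7,m=3: 7>3, res = 49+4 = 53
j=7,m=4: 7>4, res = 53+3 = 56
j=7,m=5: 7>5, res = 56+2 = 58

58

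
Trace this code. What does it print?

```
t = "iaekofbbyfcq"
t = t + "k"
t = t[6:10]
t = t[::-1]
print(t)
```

fybb

+ 'k' → 'iaekofbbyfcqk'
slice [6:10] → 'bbyf'
reverse → 'fybb'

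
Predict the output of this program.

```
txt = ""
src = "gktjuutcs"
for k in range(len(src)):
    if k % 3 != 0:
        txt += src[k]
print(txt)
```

ktuucs

k=0: skip
k=1: add 'k' → 'k'
k=2: add 't' → 'kt'
k=3: skip
k=4: add 'u' → 'ktu'
k=5: add 'u' → 'ktuu'
k=6: skip
k=7: add 'c' → 'ktuuc'
k=8: add 's' → 'ktuucs'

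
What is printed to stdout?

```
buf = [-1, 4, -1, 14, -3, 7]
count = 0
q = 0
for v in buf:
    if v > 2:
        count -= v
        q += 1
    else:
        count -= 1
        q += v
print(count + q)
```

v=-1: not >2, count = 0-1 = -1; q=-1
v=4: >2, count = (-1)-4 = -5; q=0
v=-1: not >2, count = (-5)-1 = -6; q=-1
v=14: >2, count = (-6)-14 = -20; q=0
v=-3: not >2, count = (-20)-1 = -21; q=-3
v=7: >2, count = (-21)-7 = -28; q=-2
count+q = (-28)+(-2) = -30

-30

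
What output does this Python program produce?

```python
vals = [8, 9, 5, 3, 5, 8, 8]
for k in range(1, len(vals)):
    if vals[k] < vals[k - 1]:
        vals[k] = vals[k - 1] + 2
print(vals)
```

[8, 9, 11, 13, 15, 17, 19]

k=1: 9>=8, unchanged → [8, 9, 5, 3, 5, 8, 8]
k=2: 5<9, vals[2] = 9+2 = 11 → [8, 9, 11, 3, 5, 8, 8]
k=3: 3<11, vals[3] = 11+2 = 13 → [8, 9, 11, 13, 5, 8, 8]
k=4: 5<13, vals[4] = 13+2 = 15 → [8, 9, 11, 13, 15, 8, 8]
k=5: 8<15, vals[5] = 15+2 = 17 → [8, 9, 11, 13, 15, 17, 8]
k=6: 8<17, vals[6] = 17+2 = 19 → [8, 9, 11, 13, 15, 17, 19]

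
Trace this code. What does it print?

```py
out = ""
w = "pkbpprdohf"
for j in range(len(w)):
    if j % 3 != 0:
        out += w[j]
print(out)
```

kbproh

j=0: skip
j=1: add 'k' → 'k'
j=2: add 'b' → 'kb'
j=3: skip
j=4: add 'p' → 'kbp'
j=5: add 'r' → 'kbpr'
j=6: skip
j=7: add 'o' → 'kbpro'
j=8: add 'h' → 'kbproh'
j=9: skip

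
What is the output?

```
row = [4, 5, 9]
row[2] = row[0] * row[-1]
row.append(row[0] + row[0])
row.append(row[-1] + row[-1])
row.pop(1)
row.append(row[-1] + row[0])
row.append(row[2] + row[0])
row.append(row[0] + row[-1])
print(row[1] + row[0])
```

40

row[2] = row[0]*row[-1] = 4*9 = 36 → [4, 5, 36]
append row[0]+row[0] = 4+4 = 8 → [4, 5, 36, 8]
append row[-1]+row[-1] = 8+8 = 16 → [4, 5, 36, 8, 16]
pop(1) removes 5 → [4, 36, 8, 16]
append row[-1]+row[0] = 16+4 = 20 → [4, 36, 8, 16, 20]
append row[2]+row[0] = 8+4 = 12 → [4, 36, 8, 16, 20, 12]
append row[0]+row[-1] = 4+12 = 16 → [4, 36, 8, 16, 20, 12, 16]
row[1]+row[0] = 36+4 = 40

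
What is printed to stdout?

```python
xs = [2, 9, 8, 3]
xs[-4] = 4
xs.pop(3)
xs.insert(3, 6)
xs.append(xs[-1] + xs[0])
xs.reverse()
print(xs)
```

xs[-4] = 4 → [4, 9, 8, 3]
pop(3) removes 3 → [4, 9, 8]
insert 6 at 3 → [4, 9, 8, 6]
append xs[-1]+xs[0] = 6+4 = 10 → [4, 9, 8, 6, 10]
reverse → [10, 6, 8, 9, 4]

[10, 6, 8, 9, 4]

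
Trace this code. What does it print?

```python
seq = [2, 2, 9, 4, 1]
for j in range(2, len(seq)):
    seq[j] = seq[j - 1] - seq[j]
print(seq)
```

j=2: seq[2] = 2-9 = -7 → [2, 2, -7, 4, 1]
j=3: seq[3] = (-7)-4 = -11 → [2, 2, -7, -11, 1]
j=4: seq[4] = (-11)-1 = -12 → [2, 2, -7, -11, -12]

[2, 2, -7, -11, -12]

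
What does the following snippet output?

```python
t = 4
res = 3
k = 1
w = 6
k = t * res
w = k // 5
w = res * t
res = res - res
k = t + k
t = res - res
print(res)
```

k = 4*3 = 12
w = 12//5 = 2
w = 3*4 = 12
res = 3-3 = 0
k = 4+12 = 16
t = 0-0 = 0

0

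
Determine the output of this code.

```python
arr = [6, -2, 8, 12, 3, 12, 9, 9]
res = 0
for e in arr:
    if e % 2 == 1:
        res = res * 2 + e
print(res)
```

e=6: not odd
e=-2: not odd
e=8: not odd
e=12: not odd
e=3: odd, res = 0*2+3 = 3
e=12: not odd
e=9: odd, res = 3*2+9 = 15
e=9: odd, res = 15*2+9 = 39

39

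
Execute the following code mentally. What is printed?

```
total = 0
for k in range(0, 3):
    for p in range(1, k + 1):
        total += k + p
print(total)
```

k=1,p=1: total = 0+2 = 2
k=2,p=1: total = 2+3 = 5
k=2,p=2: total = 5+4 = 9

9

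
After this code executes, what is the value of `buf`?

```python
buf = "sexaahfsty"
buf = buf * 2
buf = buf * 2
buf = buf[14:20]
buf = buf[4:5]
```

repeat ×2 → 'sexaahfstysexaahfsty'
repeat ×2 → 'sexaahfstysexaahfstysexaahfstysexaahfsty'
slice [14:20] → 'ahfsty'
slice [4:5] → 't'

't'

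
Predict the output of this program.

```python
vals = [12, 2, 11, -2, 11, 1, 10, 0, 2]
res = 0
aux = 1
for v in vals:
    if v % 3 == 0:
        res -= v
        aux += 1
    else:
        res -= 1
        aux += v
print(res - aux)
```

v=12: %3==0, res = 0-12 = -12; aux=2
v=2: not %3==0, res = (-12)-1 = -13; aux=4
v=11: not %3==0, res = (-13)-1 = -14; aux=15
v=-2: not %3==0, res = (-14)-1 = -15; aux=13
v=11: not %3==0, res = (-15)-1 = -16; aux=24
v=1: not %3==0, res = (-16)-1 = -17; aux=25
v=10: not %3==0, res = (-17)-1 = -18; aux=35
v=0: %3==0, res = (-18)-0 = -18; aux=36
v=2: not %3==0, res = (-18)-1 = -19; aux=38
res-aux = (-19)-38 = -57

-57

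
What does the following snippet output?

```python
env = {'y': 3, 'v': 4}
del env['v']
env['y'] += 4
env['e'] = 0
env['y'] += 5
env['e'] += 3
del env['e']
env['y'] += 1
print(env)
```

del 'v' → {'y': 3}
env['y'] = 3+4 = 7 → {'y': 7}
env['e'] = 0 → {'y': 7, 'e': 0}
env['y'] = 7+5 = 12 → {'y': 12, 'e': 0}
env['e'] = 0+3 = 3 → {'y': 12, 'e': 3}
del 'e' → {'y': 12}
env['y'] = 12+1 = 13 → {'y': 13}

{'y': 13}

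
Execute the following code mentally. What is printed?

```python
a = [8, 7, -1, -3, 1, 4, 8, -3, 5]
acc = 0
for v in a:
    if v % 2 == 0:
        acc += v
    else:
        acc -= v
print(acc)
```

14

v=8: even, acc = 0+8 = 8
v=7: not even, acc = 8-7 = 1
v=-1: not even, acc = 1-(-1) = 2
v=-3: not even, acc = 2-(-3) = 5
v=1: not even, acc = 5-1 = 4
v=4: even, acc = 4+4 = 8
v=8: even, acc = 8+8 = 16
v=-3: not even, acc = 16-(-3) = 19
v=5: not even, acc = 19-5 = 14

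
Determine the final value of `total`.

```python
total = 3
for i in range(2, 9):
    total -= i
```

i=2: total = 3-2 = 1
i=3: total = 1-3 = -2
i=4: total = (-2)-4 = -6
i=5: total = (-6)-5 = -11
i=6: total = (-11)-6 = -17
i=7: total = (-17)-7 = -24
i=8: total = (-24)-8 = -32

-32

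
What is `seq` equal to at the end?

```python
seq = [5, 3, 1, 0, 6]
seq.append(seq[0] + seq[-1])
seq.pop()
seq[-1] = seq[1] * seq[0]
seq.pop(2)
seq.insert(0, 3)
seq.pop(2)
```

[3, 5, 0, 15]

append seq[0]+seq[-1] = 5+6 = 11 → [5, 3, 1, 0, 6, 11]
pop() removes 11 → [5, 3, 1, 0, 6]
seq[-1] = seq[1]*seq[0] = 3*5 = 15 → [5, 3, 1, 0, 15]
pop(2) removes 1 → [5, 3, 0, 15]
insert 3 at 0 → [3, 5, 3, 0, 15]
pop(2) removes 3 → [3, 5, 0, 15]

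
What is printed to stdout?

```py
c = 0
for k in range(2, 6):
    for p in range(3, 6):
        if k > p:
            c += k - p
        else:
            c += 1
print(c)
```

13

k=2,p=3: not 2>3, c = 0+1 = 1
k=2,p=4: not 2>4, c = 1+1 = 2
k=2,p=5: not 2>5, c = 2+1 = 3
k=3,p=3: not 3>3, c = 3+1 = 4
k=3,p=4: not 3>4, c = 4+1 = 5
k=3,p=5: not 3>5, c = 5+1 = 6
k=4,p=3: 4>3, c = 6+1 = 7
k=4,p=4: not 4>4, c = 7+1 = 8
k=4,p=5: not 4>5, c = 8+1 = 9
k=5,p=3: 5>3, c = 9+2 = 11
k=5,p=4: 5>4, c = 11+1 = 12
k=5,p=5: not 5>5, c = 12+1 = 13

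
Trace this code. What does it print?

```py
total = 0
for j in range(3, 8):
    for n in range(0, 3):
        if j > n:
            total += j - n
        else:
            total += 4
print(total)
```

j=3,n=0: 3>0, total = 0+3 = 3
j=3,n=1: 3>1, total = 3+2 = 5
j=3,n=2: 3>2, total = 5+1 = 6
j=4,n=0: 4>0, total = 6+4 = 10
j=4,n=1: 4>1, total = 10+3 = 13
j=4,n=2: 4>2, total = 13+2 = 15
j=5,n=0: 5>0, total = 15+5 = 20
j=5,n=1: 5>1, total = 20+4 = 24
j=5,n=2: 5>2, total = 24+3 = 27
j=6,n=0: 6>0, total = 27+6 = 33
j=6,n=1: 6>1, total = 33+5 = 38
j=6,n=2: 6>2, total = 38+4 = 42
j=7,n=0: 7>0, total = 42+7 = 49
j=7,n=1: 7>1, total = 49+6 = 55
j=7,n=2: 7>2, total = 55+5 = 60

60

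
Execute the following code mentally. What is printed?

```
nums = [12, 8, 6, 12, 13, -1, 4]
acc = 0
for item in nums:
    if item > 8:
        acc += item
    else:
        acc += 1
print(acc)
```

item=12: >8, acc = 0+12 = 12
item=8: not >8, acc = 12+1 = 13
item=6: not >8, acc = 13+1 = 14
item=12: >8, acc = 14+12 = 26
item=13: >8, acc = 26+13 = 39
item=-1: not >8, acc = 39+1 = 40
item=4: not >8, acc = 40+1 = 41

41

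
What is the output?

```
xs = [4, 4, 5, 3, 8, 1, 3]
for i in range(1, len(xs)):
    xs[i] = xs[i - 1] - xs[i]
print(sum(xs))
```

i=1: xs[1] = 4-4 = 0 → [4, 0, 5, 3, 8, 1, 3]
i=2: xs[2] = 0-5 = -5 → [4, 0, -5, 3, 8, 1, 3]
i=3: xs[3] = (-5)-3 = -8 → [4, 0, -5, -8, 8, 1, 3]
i=4: xs[4] = (-8)-8 = -16 → [4, 0, -5, -8, -16, 1, 3]
i=5: xs[5] = (-16)-1 = -17 → [4, 0, -5, -8, -16, -17, 3]
i=6: xs[6] = (-17)-3 = -20 → [4, 0, -5, -8, -16, -17, -20]
sum = -62

-62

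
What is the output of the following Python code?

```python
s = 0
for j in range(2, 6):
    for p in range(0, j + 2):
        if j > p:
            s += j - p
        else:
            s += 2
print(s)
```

50

j=2,p=0: 2>0, s = 0+2 = 2
j=2,p=1: 2>1, s = 2+1 = 3
j=2,p=2: not 2>2, s = 3+2 = 5
j=2,p=3: not 2>3, s = 5+2 = 7
j=3,p=0: 3>0, s = 7+3 = 10
j=3,p=1: 3>1, s = 10+2 = 12
j=3,p=2: 3>2, s = 12+1 = 13
j=3,p=3: not 3>3, s = 13+2 = 15
j=3,p=4: not 3>4, s = 15+2 = 17
j=4,p=0: 4>0, s = 17+4 = 21
j=4,p=1: 4>1, s = 21+3 = 24
j=4,p=2: 4>2, s = 24+2 = 26
j=4,p=3: 4>3, s = 26+1 = 27
j=4,p=4: not 4>4, s = 27+2 = 29
j=4,p=5: not 4>5, s = 29+2 = 31
j=5,p=0: 5>0, s = 31+5 = 36
j=5,p=1: 5>1, s = 36+4 = 40
j=5,p=2: 5>2, s = 40+3 = 43
j=5,p=3: 5>3, s = 43+2 = 45
j=5,p=4: 5>4, s = 45+1 = 46
j=5,p=5: not 5>5, s = 46+2 = 48
j=5,p=6: not 5>6, s = 48+2 = 50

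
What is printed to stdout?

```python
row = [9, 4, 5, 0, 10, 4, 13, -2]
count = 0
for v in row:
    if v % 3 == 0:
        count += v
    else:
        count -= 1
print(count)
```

3

v=9: %3==0, count = 0+9 = 9
v=4: not %3==0, count = 9-1 = 8
v=5: not %3==0, count = 8-1 = 7
v=0: %3==0, count = 7+0 = 7
v=10: not %3==0, count = 7-1 = 6
v=4: not %3==0, count = 6-1 = 5
v=13: not %3==0, count = 5-1 = 4
v=-2: not %3==0, count = 4-1 = 3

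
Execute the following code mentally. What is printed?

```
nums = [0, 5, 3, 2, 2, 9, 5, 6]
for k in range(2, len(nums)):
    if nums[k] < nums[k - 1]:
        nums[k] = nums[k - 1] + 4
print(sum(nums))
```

119

k=2: 3<5, nums[2] = 5+4 = 9 → [0, 5, 9, 2, 2, 9, 5, 6]
k=3: 2<9, nums[3] = 9+4 = 13 → [0, 5, 9, 13, 2, 9, 5, 6]
k=4: 2<13, nums[4] = 13+4 = 17 → [0, 5, 9, 13, 17, 9, 5, 6]
k=5: 9<17, nums[5] = 17+4 = 21 → [0, 5, 9, 13, 17, 21, 5, 6]
k=6: 5<21, nums[6] = 21+4 = 25 → [0, 5, 9, 13, 17, 21, 25, 6]
k=7: 6<25, nums[7] = 25+4 = 29 → [0, 5, 9, 13, 17, 21, 25, 29]
sum = 119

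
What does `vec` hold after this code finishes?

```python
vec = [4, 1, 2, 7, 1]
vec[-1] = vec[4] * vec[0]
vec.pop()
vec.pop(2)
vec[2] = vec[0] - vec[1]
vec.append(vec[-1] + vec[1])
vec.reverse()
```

vec[-1] = vec[4]*vec[0] = 1*4 = 4 → [4, 1, 2, 7, 4]
pop() removes 4 → [4, 1, 2, 7]
pop(2) removes 2 → [4, 1, 7]
vec[2] = vec[0]-vec[1] = 4-1 = 3 → [4, 1, 3]
append vec[-1]+vec[1] = 3+1 = 4 → [4, 1, 3, 4]
reverse → [4, 3, 1, 4]

[4, 3, 1, 4]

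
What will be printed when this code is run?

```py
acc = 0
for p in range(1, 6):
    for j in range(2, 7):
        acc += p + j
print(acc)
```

175

p=1,j=2: acc = 0+3 = 3
p=1,j=3: acc = 3+4 = 7
p=1,j=4: acc = 7+5 = 12
p=1,j=5: acc = 12+6 = 18
p=1,j=6: acc = 18+7 = 25
p=2,j=2: acc = 25+4 = 29
p=2,j=3: acc = 29+5 = 34
p=2,j=4: acc = 34+6 = 40
p=2,j=5: acc = 40+7 = 47
p=2,j=6: acc = 47+8 = 55
p=3,j=2: acc = 55+5 = 60
p=3,j=3: acc = 60+6 = 66
p=3,j=4: acc = 66+7 = 73
p=3,j=5: acc = 73+8 = 81
p=3,j=6: acc = 81+9 = 90
p=4,j=2: acc = 90+6 = 96
p=4,j=3: acc = 96+7 = 103
p=4,j=4: acc = 103+8 = 111
p=4,j=5: acc = 111+9 = 120
p=4,j=6: acc = 120+10 = 130
p=5,j=2: acc = 130+7 = 137
p=5,j=3: acc = 137+8 = 145
p=5,j=4: acc = 145+9 = 154
p=5,j=5: acc = 154+10 = 164
p=5,j=6: acc = 164+11 = 175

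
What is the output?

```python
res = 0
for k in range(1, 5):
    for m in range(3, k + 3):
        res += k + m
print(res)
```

k=1,m=3: res = 0+4 = 4
k=2,m=3: res = 4+5 = 9
k=2,m=4: res = 9+6 = 15
k=3,m=3: res = 15+6 = 21
k=3,m=4: res = 21+7 = 28
k=3,m=5: res = 28+8 = 36
k=4,m=3: res = 36+7 = 43
k=4,m=4: res = 43+8 = 51
k=4,m=5: res = 51+9 = 60
k=4,m=6: res = 60+10 = 70

70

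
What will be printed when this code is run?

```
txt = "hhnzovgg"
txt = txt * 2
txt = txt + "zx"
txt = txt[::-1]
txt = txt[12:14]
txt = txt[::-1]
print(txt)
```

repeat ×2 → 'hhnzovgghhnzovgg'
+ 'zx' → 'hhnzovgghhnzovggzx'
reverse → 'xzggvoznhhggvoznhh'
slice [12:14] → 'vo'
reverse → 'ov'

ov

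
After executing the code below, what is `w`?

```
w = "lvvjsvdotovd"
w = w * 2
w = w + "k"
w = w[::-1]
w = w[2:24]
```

repeat ×2 → 'lvvjsvdotovdlvvjsvdotovd'
+ 'k' → 'lvvjsvdotovdlvvjsvdotovdk'
reverse → 'kdvotodvsjvvldvotodvsjvvl'
slice [2:24] → 'votodvsjvvldvotodvsjvv'

'votodvsjvvldvotodvsjvv'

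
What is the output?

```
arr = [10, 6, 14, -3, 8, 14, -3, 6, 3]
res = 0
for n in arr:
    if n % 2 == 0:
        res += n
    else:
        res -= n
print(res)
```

61

n=10: even, res = 0+10 = 10
n=6: even, res = 10+6 = 16
n=14: even, res = 16+14 = 30
n=-3: not even, res = 30-(-3) = 33
n=8: even, res = 33+8 = 41
n=14: even, res = 41+14 = 55
n=-3: not even, res = 55-(-3) = 58
n=6: even, res = 58+6 = 64
n=3: not even, res = 64-3 = 61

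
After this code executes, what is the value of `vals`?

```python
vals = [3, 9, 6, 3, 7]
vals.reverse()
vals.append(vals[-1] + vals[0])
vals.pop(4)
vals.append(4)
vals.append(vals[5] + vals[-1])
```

reverse → [7, 3, 6, 9, 3]
append vals[-1]+vals[0] = 3+7 = 10 → [7, 3, 6, 9, 3, 10]
pop(4) removes 3 → [7, 3, 6, 9, 10]
append 4 → [7, 3, 6, 9, 10, 4]
append vals[5]+vals[-1] = 4+4 = 8 → [7, 3, 6, 9, 10, 4, 8]

[7, 3, 6, 9, 10, 4, 8]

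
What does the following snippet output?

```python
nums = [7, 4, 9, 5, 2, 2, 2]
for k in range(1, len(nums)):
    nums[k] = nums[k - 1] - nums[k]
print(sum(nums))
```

-52

k=1: nums[1] = 7-4 = 3 → [7, 3, 9, 5, 2, 2, 2]
k=2: nums[2] = 3-9 = -6 → [7, 3, -6, 5, 2, 2, 2]
k=3: nums[3] = (-6)-5 = -11 → [7, 3, -6, -11, 2, 2, 2]
k=4: nums[4] = (-11)-2 = -13 → [7, 3, -6, -11, -13, 2, 2]
k=5: nums[5] = (-13)-2 = -15 → [7, 3, -6, -11, -13, -15, 2]
k=6: nums[6] = (-15)-2 = -17 → [7, 3, -6, -11, -13, -15, -17]
sum = -52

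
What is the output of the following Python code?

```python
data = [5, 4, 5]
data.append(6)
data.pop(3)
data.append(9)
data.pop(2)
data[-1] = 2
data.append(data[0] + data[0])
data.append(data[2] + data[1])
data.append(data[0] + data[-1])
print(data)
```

append 6 → [5, 4, 5, 6]
pop(3) removes 6 → [5, 4, 5]
append 9 → [5, 4, 5, 9]
pop(2) removes 5 → [5, 4, 9]
data[-1] = 2 → [5, 4, 2]
append data[0]+data[0] = 5+5 = 10 → [5, 4, 2, 10]
append data[2]+data[1] = 2+4 = 6 → [5, 4, 2, 10, 6]
append data[0]+data[-1] = 5+6 = 11 → [5, 4, 2, 10, 6, 11]

[5, 4, 2, 10, 6, 11]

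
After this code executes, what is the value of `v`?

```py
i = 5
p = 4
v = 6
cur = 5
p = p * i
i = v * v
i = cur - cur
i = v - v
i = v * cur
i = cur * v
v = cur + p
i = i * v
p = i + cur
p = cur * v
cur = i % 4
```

p = 4*5 = 20
i = 6*6 = 36
i = 5-5 = 0
i = 6-6 = 0
i = 6*5 = 30
i = 5*6 = 30
v = 5+20 = 25
i = 30*25 = 750
p = 750+5 = 755
p = 5*25 = 125
cur = 750%4 = 2

25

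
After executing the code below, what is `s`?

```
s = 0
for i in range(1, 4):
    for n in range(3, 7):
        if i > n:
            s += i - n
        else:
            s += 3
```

36

i=1,n=3: not 1>3, s = 0+3 = 3
i=1,n=4: not 1>4, s = 3+3 = 6
i=1,n=5: not 1>5, s = 6+3 = 9
i=1,n=6: not 1>6, s = 9+3 = 12
i=2,n=3: not 2>3, s = 12+3 = 15
i=2,n=4: not 2>4, s = 15+3 = 18
i=2,n=5: not 2>5, s = 18+3 = 21
i=2,n=6: not 2>6, s = 21+3 = 24
i=3,n=3: not 3>3, s = 24+3 = 27
i=3,n=4: not 3>4, s = 27+3 = 30
i=3,n=5: not 3>5, s = 30+3 = 33
i=3,n=6: not 3>6, s = 33+3 = 36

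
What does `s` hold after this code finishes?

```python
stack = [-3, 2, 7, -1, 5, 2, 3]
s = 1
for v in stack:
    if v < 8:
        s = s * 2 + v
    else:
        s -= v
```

v=-3: <8, s = 1*2+(-3) = -1
v=2: <8, s = (-1)*2+2 = 0
v=7: <8, s = 0*2+7 = 7
v=-1: <8, s = 7*2+(-1) = 13
v=5: <8, s = 13*2+5 = 31
v=2: <8, s = 31*2+2 = 64
v=3: <8, s = 64*2+3 = 131

131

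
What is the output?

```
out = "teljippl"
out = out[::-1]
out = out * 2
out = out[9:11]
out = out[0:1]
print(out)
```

p

reverse → 'lppijlet'
repeat ×2 → 'lppijletlppijlet'
slice [9:11] → 'pp'
slice [0:1] → 'p'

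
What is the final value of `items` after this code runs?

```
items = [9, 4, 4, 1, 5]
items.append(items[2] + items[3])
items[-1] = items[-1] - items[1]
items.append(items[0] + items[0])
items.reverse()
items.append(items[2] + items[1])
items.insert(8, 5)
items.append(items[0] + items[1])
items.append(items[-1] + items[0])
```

append items[2]+items[3] = 4+1 = 5 → [9, 4, 4, 1, 5, 5]
items[-1] = items[-1]-items[1] = 5-4 = 1 → [9, 4, 4, 1, 5, 1]
append items[0]+items[0] = 9+9 = 18 → [9, 4, 4, 1, 5, 1, 18]
reverse → [18, 1, 5, 1, 4, 4, 9]
append items[2]+items[1] = 5+1 = 6 → [18, 1, 5, 1, 4, 4, 9, 6]
insert 5 at 8 → [18, 1, 5, 1, 4, 4, 9, 6, 5]
append items[0]+items[1] = 18+1 = 19 → [18, 1, 5, 1, 4, 4, 9, 6, 5, 19]
append items[-1]+items[0] = 19+18 = 37 → [18, 1, 5, 1, 4, 4, 9, 6, 5, 19, 37]

[18, 1, 5, 1, 4, 4, 9, 6, 5, 19, 37]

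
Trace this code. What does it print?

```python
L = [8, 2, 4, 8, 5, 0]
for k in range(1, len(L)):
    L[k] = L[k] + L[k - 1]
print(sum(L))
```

k=1: L[1] = 2+8 = 10 → [8, 10, 4, 8, 5, 0]
k=2: L[2] = 4+10 = 14 → [8, 10, 14, 8, 5, 0]
k=3: L[3] = 8+14 = 22 → [8, 10, 14, 22, 5, 0]
k=4: L[4] = 5+22 = 27 → [8, 10, 14, 22, 27, 0]
k=5: L[5] = 0+27 = 27 → [8, 10, 14, 22, 27, 27]
sum = 108

108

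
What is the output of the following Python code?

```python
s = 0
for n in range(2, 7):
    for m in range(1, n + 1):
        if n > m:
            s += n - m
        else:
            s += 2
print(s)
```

45

n=2,m=1: 2>1, s = 0+1 = 1
n=2,m=2: not 2>2, s = 1+2 = 3
n=3,m=1: 3>1, s = 3+2 = 5
n=3,m=2: 3>2, s = 5+1 = 6
n=3,m=3: not 3>3, s = 6+2 = 8
n=4,m=1: 4>1, s = 8+3 = 11
n=4,m=2: 4>2, s = 11+2 = 13
n=4,m=3: 4>3, s = 13+1 = 14
n=4,m=4: not 4>4, s = 14+2 = 16
n=5,m=1: 5>1, s = 16+4 = 20
n=5,m=2: 5>2, s = 20+3 = 23
n=5,m=3: 5>3, s = 23+2 = 25
n=5,m=4: 5>4, s = 25+1 = 26
n=5,m=5: not 5>5, s = 26+2 = 28
n=6,m=1: 6>1, s = 28+5 = 33
n=6,m=2: 6>2, s = 33+4 = 37
n=6,m=3: 6>3, s = 37+3 = 40
n=6,m=4: 6>4, s = 40+2 = 42
n=6,m=5: 6>5, s = 42+1 = 43
n=6,m=6: not 6>6, s = 43+2 = 45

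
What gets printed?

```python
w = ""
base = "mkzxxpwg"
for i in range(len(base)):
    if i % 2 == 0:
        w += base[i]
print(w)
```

mzxw

i=0: add 'm' → 'm'
i=1: skip
i=2: add 'z' → 'mz'
i=3: skip
i=4: add 'x' → 'mzx'
i=5: skip
i=6: add 'w' → 'mzxw'
i=7: skip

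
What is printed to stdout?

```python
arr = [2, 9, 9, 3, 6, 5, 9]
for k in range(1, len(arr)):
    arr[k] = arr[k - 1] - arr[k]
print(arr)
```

[2, -7, -16, -19, -25, -30, -39]

k=1: arr[1] = 2-9 = -7 → [2, -7, 9, 3, 6, 5, 9]
k=2: arr[2] = (-7)-9 = -16 → [2, -7, -16, 3, 6, 5, 9]
k=3: arr[3] = (-16)-3 = -19 → [2, -7, -16, -19, 6, 5, 9]
k=4: arr[4] = (-19)-6 = -25 → [2, -7, -16, -19, -25, 5, 9]
k=5: arr[5] = (-25)-5 = -30 → [2, -7, -16, -19, -25, -30, 9]
k=6: arr[6] = (-30)-9 = -39 → [2, -7, -16, -19, -25, -30, -39]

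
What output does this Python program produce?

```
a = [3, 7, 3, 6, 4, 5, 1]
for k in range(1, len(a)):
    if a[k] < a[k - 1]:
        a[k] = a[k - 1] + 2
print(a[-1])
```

k=1: 7>=3, unchanged → [3, 7, 3, 6, 4, 5, 1]
k=2: 3<7, a[2] = 7+2 = 9 → [3, 7, 9, 6, 4, 5, 1]
k=3: 6<9, a[3] = 9+2 = 11 → [3, 7, 9, 11, 4, 5, 1]
k=4: 4<11, a[4] = 11+2 = 13 → [3, 7, 9, 11, 13, 5, 1]
k=5: 5<13, a[5] = 13+2 = 15 → [3, 7, 9, 11, 13, 15, 1]
k=6: 1<15, a[6] = 15+2 = 17 → [3, 7, 9, 11, 13, 15, 17]

17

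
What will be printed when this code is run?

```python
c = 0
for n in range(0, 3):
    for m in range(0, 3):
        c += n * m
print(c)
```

9

n=0,m=0: c = 0+0 = 0
n=0,m=1: c = 0+0 = 0
n=0,m=2: c = 0+0 = 0
n=1,m=0: c = 0+0 = 0
n=1,m=1: c = 0+1 = 1
n=1,m=2: c = 1+2 = 3
n=2,m=0: c = 3+0 = 3
n=2,m=1: c = 3+2 = 5
n=2,m=2: c = 5+4 = 9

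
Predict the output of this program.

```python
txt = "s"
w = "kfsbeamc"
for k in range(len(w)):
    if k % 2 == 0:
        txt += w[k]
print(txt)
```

sksem

k=0: add 'k' → 'sk'
k=1: skip
k=2: add 's' → 'sks'
k=3: skip
k=4: add 'e' → 'skse'
k=5: skip
k=6: add 'm' → 'sksem'
k=7: skip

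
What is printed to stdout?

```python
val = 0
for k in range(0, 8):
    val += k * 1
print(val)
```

28

k=0: val = 0+0*1 = 0
k=1: val = 0+1*1 = 1
k=2: val = 1+2*1 = 3
k=3: val = 3+3*1 = 6
k=4: val = 6+4*1 = 10
k=5: val = 10+5*1 = 15
k=6: val = 15+6*1 = 21
k=7: val = 21+7*1 = 28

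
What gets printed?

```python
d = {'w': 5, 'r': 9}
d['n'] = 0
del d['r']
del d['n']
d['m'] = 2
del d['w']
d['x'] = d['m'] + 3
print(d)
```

d['n'] = 0 → {'w': 5, 'r': 9, 'n': 0}
del 'r' → {'w': 5, 'n': 0}
del 'n' → {'w': 5}
d['m'] = 2 → {'w': 5, 'm': 2}
del 'w' → {'m': 2}
d['x'] = d['m']+3 = 5 → {'m': 2, 'x': 5}

{'m': 2, 'x': 5}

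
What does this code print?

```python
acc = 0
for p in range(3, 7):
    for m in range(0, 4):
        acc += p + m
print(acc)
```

p=3,m=0: acc = 0+3 = 3
p=3,m=1: acc = 3+4 = 7
p=3,m=2: acc = 7+5 = 12
p=3,m=3: acc = 12+6 = 18
p=4,m=0: acc = 18+4 = 22
p=4,m=1: acc = 22+5 = 27
p=4,m=2: acc = 27+6 = 33
p=4,m=3: acc = 33+7 = 40
p=5,m=0: acc = 40+5 = 45
p=5,m=1: acc = 45+6 = 51
p=5,m=2: acc = 51+7 = 58
p=5,m=3: acc = 58+8 = 66
p=6,m=0: acc = 66+6 = 72
p=6,m=1: acc = 72+7 = 79
p=6,m=2: acc = 79+8 = 87
p=6,m=3: acc = 87+9 = 96

96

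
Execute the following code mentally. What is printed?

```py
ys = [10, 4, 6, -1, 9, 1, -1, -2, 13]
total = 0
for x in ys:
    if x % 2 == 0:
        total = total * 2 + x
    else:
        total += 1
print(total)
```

x=10: even, total = 0*2+10 = 10
x=4: even, total = 10*2+4 = 24
x=6: even, total = 24*2+6 = 54
x=-1: not even, total = 54+1 = 55
x=9: not even, total = 55+1 = 56
x=1: not even, total = 56+1 = 57
x=-1: not even, total = 57+1 = 58
x=-2: even, total = 58*2+(-2) = 114
x=13: not even, total = 114+1 = 115

115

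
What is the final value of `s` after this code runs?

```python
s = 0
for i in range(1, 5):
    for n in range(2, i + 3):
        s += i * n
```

145

i=1,n=2: s = 0+2 = 2
i=1,n=3: s = 2+3 = 5
i=2,n=2: s = 5+4 = 9
i=2,n=3: s = 9+6 = 15
i=2,n=4: s = 15+8 = 23
i=3,n=2: s = 23+6 = 29
i=3,n=3: s = 29+9 = 38
i=3,n=4: s = 38+12 = 50
i=3,n=5: s = 50+15 = 65
i=4,n=2: s = 65+8 = 73
i=4,n=3: s = 73+12 = 85
i=4,n=4: s = 85+16 = 101
i=4,n=5: s = 101+20 = 121
i=4,n=6: s = 121+24 = 145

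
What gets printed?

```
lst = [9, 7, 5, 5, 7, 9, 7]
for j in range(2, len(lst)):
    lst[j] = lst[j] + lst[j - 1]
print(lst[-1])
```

40

j=2: lst[2] = 5+7 = 12 → [9, 7, 12, 5, 7, 9, 7]
j=3: lst[3] = 5+12 = 17 → [9, 7, 12, 17, 7, 9, 7]
j=4: lst[4] = 7+17 = 24 → [9, 7, 12, 17, 24, 9, 7]
j=5: lst[5] = 9+24 = 33 → [9, 7, 12, 17, 24, 33, 7]
j=6: lst[6] = 7+33 = 40 → [9, 7, 12, 17, 24, 33, 40]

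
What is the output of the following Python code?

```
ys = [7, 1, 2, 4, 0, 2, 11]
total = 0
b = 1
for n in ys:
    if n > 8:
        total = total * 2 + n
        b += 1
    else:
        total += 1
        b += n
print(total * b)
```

n=7: not >8, total = 0+1 = 1; b=8
n=1: not >8, total = 1+1 = 2; b=9
n=2: not >8, total = 2+1 = 3; b=11
n=4: not >8, total = 3+1 = 4; b=15
n=0: not >8, total = 4+1 = 5; b=15
n=2: not >8, total = 5+1 = 6; b=17
n=11: >8, total = 6*2+11 = 23; b=18
total*b = 23*18 = 414

414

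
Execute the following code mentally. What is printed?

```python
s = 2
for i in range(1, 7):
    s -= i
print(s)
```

-19

i=1: s = 2-1 = 1
i=2: s = 1-2 = -1
i=3: s = (-1)-3 = -4
i=4: s = (-4)-4 = -8
i=5: s = (-8)-5 = -13
i=6: s = (-13)-6 = -19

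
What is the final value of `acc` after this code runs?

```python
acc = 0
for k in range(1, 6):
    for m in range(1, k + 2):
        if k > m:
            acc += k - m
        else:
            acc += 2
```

40

k=1,m=1: not 1>1, acc = 0+2 = 2
k=1,m=2: not 1>2, acc = 2+2 = 4
k=2,m=1: 2>1, acc = 4+1 = 5
k=2,m=2: not 2>2, acc = 5+2 = 7
k=2,m=3: not 2>3, acc = 7+2 = 9
k=3,m=1: 3>1, acc = 9+2 = 11
k=3,m=2: 3>2, acc = 11+1 = 12
k=3,m=3: not 3>3, acc = 12+2 = 14
k=3,m=4: not 3>4, acc = 14+2 = 16
k=4,m=1: 4>1, acc = 16+3 = 19
k=4,m=2: 4>2, acc = 19+2 = 21
k=4,m=3: 4>3, acc = 21+1 = 22
k=4,m=4: not 4>4, acc = 22+2 = 24
k=4,m=5: not 4>5, acc = 24+2 = 26
k=5,m=1: 5>1, acc = 26+4 = 30
k=5,m=2: 5>2, acc = 30+3 = 33
k=5,m=3: 5>3, acc = 33+2 = 35
k=5,m=4: 5>4, acc = 35+1 = 36
k=5,m=5: not 5>5, acc = 36+2 = 38
k=5,m=6: not 5>6, acc = 38+2 = 40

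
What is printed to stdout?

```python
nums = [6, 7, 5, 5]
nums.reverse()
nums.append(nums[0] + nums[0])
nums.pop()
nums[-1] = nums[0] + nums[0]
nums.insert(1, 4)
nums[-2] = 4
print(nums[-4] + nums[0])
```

9

reverse → [5, 5, 7, 6]
append nums[0]+nums[0] = 5+5 = 10 → [5, 5, 7, 6, 10]
pop() removes 10 → [5, 5, 7, 6]
nums[-1] = nums[0]+nums[0] = 5+5 = 10 → [5, 5, 7, 10]
insert 4 at 1 → [5, 4, 5, 7, 10]
nums[-2] = 4 → [5, 4, 5, 4, 10]
nums[-4]+nums[0] = 4+5 = 9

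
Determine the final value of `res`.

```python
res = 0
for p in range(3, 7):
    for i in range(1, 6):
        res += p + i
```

150

p=3,i=1: res = 0+4 = 4
p=3,i=2: res = 4+5 = 9
p=3,i=3: res = 9+6 = 15
p=3,i=4: res = 15+7 = 22
p=3,i=5: res = 22+8 = 30
p=4,i=1: res = 30+5 = 35
p=4,i=2: res = 35+6 = 41
p=4,i=3: res = 41+7 = 48
p=4,i=4: res = 48+8 = 56
p=4,i=5: res = 56+9 = 65
p=5,i=1: res = 65+6 = 71
p=5,i=2: res = 71+7 = 78
p=5,i=3: res = 78+8 = 86
p=5,i=4: res = 86+9 = 95
p=5,i=5: res = 95+10 = 105
p=6,i=1: res = 105+7 = 112
p=6,i=2: res = 112+8 = 120
p=6,i=3: res = 120+9 = 129
p=6,i=4: res = 129+10 = 139
p=6,i=5: res = 139+11 = 150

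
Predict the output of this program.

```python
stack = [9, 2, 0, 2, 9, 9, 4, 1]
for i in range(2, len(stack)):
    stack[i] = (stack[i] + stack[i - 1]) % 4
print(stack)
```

[9, 2, 2, 0, 1, 2, 2, 3]

i=2: stack[2] = (0+2)%4 = 2 → [9, 2, 2, 2, 9, 9, 4, 1]
i=3: stack[3] = (2+2)%4 = 0 → [9, 2, 2, 0, 9, 9, 4, 1]
i=4: stack[4] = (9+0)%4 = 1 → [9, 2, 2, 0, 1, 9, 4, 1]
i=5: stack[5] = (9+1)%4 = 2 → [9, 2, 2, 0, 1, 2, 4, 1]
i=6: stack[6] = (4+2)%4 = 2 → [9, 2, 2, 0, 1, 2, 2, 1]
i=7: stack[7] = (1+2)%4 = 3 → [9, 2, 2, 0, 1, 2, 2, 3]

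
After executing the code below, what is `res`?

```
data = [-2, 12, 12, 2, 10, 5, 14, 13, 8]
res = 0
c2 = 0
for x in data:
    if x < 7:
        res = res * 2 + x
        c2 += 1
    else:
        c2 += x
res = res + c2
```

x=-2: <7, res = 0*2+(-2) = -2; c2=1
x=12: not <7; c2=13
x=12: not <7; c2=25
x=2: <7, res = (-2)*2+2 = -2; c2=26
x=10: not <7; c2=36
x=5: <7, res = (-2)*2+5 = 1; c2=37
x=14: not <7; c2=51
x=13: not <7; c2=64
x=8: not <7; c2=72
res+c2 = 1+72 = 73

73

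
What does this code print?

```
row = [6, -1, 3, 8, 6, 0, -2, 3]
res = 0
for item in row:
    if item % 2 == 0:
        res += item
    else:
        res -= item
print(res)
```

13

item=6: even, res = 0+6 = 6
item=-1: not even, res = 6-(-1) = 7
item=3: not even, res = 7-3 = 4
item=8: even, res = 4+8 = 12
item=6: even, res = 12+6 = 18
item=0: even, res = 18+0 = 18
item=-2: even, res = 18+(-2) = 16
item=3: not even, res = 16-3 = 13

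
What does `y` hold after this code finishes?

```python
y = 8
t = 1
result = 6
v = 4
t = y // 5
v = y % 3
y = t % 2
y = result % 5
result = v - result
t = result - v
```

t = 8//5 = 1
v = 8%3 = 2
y = 1%2 = 1
y = 6%5 = 1
result = 2-6 = -4
t = (-4)-2 = -6

1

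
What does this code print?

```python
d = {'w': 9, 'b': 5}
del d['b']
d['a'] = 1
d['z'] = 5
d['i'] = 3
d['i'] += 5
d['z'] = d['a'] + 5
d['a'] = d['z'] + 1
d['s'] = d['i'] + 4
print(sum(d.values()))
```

del 'b' → {'w': 9}
d['a'] = 1 → {'w': 9, 'a': 1}
d['z'] = 5 → {'w': 9, 'a': 1, 'z': 5}
d['i'] = 3 → {'w': 9, 'a': 1, 'z': 5, 'i': 3}
d['i'] = 3+5 = 8 → {'w': 9, 'a': 1, 'z': 5, 'i': 8}
d['z'] = d['a']+5 = 6 → {'w': 9, 'a': 1, 'z': 6, 'i': 8}
d['a'] = d['z']+1 = 7 → {'w': 9, 'a': 7, 'z': 6, 'i': 8}
d['s'] = d['i']+4 = 12 → {'w': 9, 'a': 7, 'z': 6, 'i': 8, 's': 12}
sum of values = 42

42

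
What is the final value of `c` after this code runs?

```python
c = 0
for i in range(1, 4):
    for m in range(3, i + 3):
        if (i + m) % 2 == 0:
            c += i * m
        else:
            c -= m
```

i=1,m=3: even sum, c = 0+3 = 3
i=2,m=3: odd sum, c = 3-3 = 0
i=2,m=4: even sum, c = 0+8 = 8
i=3,m=3: even sum, c = 8+9 = 17
i=3,m=4: odd sum, c = 17-4 = 13
i=3,m=5: even sum, c = 13+15 = 28

28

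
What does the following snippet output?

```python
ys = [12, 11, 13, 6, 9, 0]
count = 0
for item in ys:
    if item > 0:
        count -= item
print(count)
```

-51

item=12: >0, count = 0-12 = -12
item=11: >0, count = (-12)-11 = -23
item=13: >0, count = (-23)-13 = -36
item=6: >0, count = (-36)-6 = -42
item=9: >0, count = (-42)-9 = -51
item=0: not >0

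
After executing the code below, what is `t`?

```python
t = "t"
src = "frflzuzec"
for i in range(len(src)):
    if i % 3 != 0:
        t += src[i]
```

i=0: skip
i=1: add 'r' → 'tr'
i=2: add 'f' → 'trf'
i=3: skip
i=4: add 'z' → 'trfz'
i=5: add 'u' → 'trfzu'
i=6: skip
i=7: add 'e' → 'trfzue'
i=8: add 'c' → 'trfzuec'

'trfzuec'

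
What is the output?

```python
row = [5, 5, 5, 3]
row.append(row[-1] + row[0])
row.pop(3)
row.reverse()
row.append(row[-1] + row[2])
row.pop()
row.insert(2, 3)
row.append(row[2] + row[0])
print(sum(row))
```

append row[-1]+row[0] = 3+5 = 8 → [5, 5, 5, 3, 8]
pop(3) removes 3 → [5, 5, 5, 8]
reverse → [8, 5, 5, 5]
append row[-1]+row[2] = 5+5 = 10 → [8, 5, 5, 5, 10]
pop() removes 10 → [8, 5, 5, 5]
insert 3 at 2 → [8, 5, 3, 5, 5]
append row[2]+row[0] = 3+8 = 11 → [8, 5, 3, 5, 5, 11]
sum = 37

37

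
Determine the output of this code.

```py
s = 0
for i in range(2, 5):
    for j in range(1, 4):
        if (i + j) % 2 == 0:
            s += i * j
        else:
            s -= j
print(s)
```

14

i=2,j=1: odd sum, s = 0-1 = -1
i=2,j=2: even sum, s = (-1)+4 = 3
i=2,j=3: odd sum, s = 3-3 = 0
i=3,j=1: even sum, s = 0+3 = 3
i=3,j=2: odd sum, s = 3-2 = 1
i=3,j=3: even sum, s = 1+9 = 10
i=4,j=1: odd sum, s = 10-1 = 9
i=4,j=2: even sum, s = 9+8 = 17
i=4,j=3: odd sum, s = 17-3 = 14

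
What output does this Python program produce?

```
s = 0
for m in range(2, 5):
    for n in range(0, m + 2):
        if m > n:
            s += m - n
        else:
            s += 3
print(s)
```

m=2,n=0: 2>0, s = 0+2 = 2
m=2,n=1: 2>1, s = 2+1 = 3
m=2,n=2: not 2>2, s = 3+3 = 6
m=2,n=3: not 2>3, s = 6+3 = 9
m=3,n=0: 3>0, s = 9+3 = 12
m=3,n=1: 3>1, s = 12+2 = 14
m=3,n=2: 3>2, s = 14+1 = 15
m=3,n=3: not 3>3, s = 15+3 = 18
m=3,n=4: not 3>4, s = 18+3 = 21
m=4,n=0: 4>0, s = 21+4 = 25
m=4,n=1: 4>1, s = 25+3 = 28
m=4,n=2: 4>2, s = 28+2 = 30
m=4,n=3: 4>3, s = 30+1 = 31
m=4,n=4: not 4>4, s = 31+3 = 34
m=4,n=5: not 4>5, s = 34+3 = 37

37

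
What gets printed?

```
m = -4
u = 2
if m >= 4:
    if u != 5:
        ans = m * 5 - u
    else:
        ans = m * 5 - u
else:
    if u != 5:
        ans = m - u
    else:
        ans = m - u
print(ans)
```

-6

m=-4, u=2
m >= 4 is False; u != 5 is True
→ ans = m - u = -6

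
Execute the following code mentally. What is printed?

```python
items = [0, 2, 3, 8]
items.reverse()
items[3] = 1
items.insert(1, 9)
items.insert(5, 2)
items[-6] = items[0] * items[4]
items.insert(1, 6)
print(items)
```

[8, 6, 9, 3, 2, 1, 2]

reverse → [8, 3, 2, 0]
items[3] = 1 → [8, 3, 2, 1]
insert 9 at 1 → [8, 9, 3, 2, 1]
insert 2 at 5 → [8, 9, 3, 2, 1, 2]
items[-6] = items[0]*items[4] = 8*1 = 8 → [8, 9, 3, 2, 1, 2]
insert 6 at 1 → [8, 6, 9, 3, 2, 1, 2]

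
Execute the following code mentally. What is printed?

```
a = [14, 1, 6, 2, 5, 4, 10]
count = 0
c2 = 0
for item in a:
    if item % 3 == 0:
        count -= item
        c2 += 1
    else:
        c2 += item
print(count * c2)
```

-222

item=14: not %3==0; c2=14
item=1: not %3==0; c2=15
item=6: %3==0, count = 0-6 = -6; c2=16
item=2: not %3==0; c2=18
item=5: not %3==0; c2=23
item=4: not %3==0; c2=27
item=10: not %3==0; c2=37
count*c2 = (-6)*37 = -222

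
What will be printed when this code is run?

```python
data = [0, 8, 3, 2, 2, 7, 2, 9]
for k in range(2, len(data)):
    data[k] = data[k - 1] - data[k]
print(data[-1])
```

-17

k=2: data[2] = 8-3 = 5 → [0, 8, 5, 2, 2, 7, 2, 9]
k=3: data[3] = 5-2 = 3 → [0, 8, 5, 3, 2, 7, 2, 9]
k=4: data[4] = 3-2 = 1 → [0, 8, 5, 3, 1, 7, 2, 9]
k=5: data[5] = 1-7 = -6 → [0, 8, 5, 3, 1, -6, 2, 9]
k=6: data[6] = (-6)-2 = -8 → [0, 8, 5, 3, 1, -6, -8, 9]
k=7: data[7] = (-8)-9 = -17 → [0, 8, 5, 3, 1, -6, -8, -17]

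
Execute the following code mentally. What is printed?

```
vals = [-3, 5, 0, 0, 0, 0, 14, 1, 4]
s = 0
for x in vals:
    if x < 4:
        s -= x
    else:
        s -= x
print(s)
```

x=-3: <4, s = 0-(-3) = 3
x=5: not <4, s = 3-5 = -2
x=0: <4, s = (-2)-0 = -2
x=0: <4, s = (-2)-0 = -2
x=0: <4, s = (-2)-0 = -2
x=0: <4, s = (-2)-0 = -2
x=14: not <4, s = (-2)-14 = -16
x=1: <4, s = (-16)-1 = -17
x=4: not <4, s = (-17)-4 = -21

-21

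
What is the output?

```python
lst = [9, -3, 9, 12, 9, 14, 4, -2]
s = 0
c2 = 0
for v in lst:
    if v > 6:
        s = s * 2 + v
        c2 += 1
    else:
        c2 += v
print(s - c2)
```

292

v=9: >6, s = 0*2+9 = 9; c2=1
v=-3: not >6; c2=-2
v=9: >6, s = 9*2+9 = 27; c2=-1
v=12: >6, s = 27*2+12 = 66; c2=0
v=9: >6, s = 66*2+9 = 141; c2=1
v=14: >6, s = 141*2+14 = 296; c2=2
v=4: not >6; c2=6
v=-2: not >6; c2=4
s-c2 = 296-4 = 292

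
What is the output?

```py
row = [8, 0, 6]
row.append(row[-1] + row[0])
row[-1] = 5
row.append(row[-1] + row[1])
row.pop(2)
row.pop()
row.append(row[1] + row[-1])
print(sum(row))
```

append row[-1]+row[0] = 6+8 = 14 → [8, 0, 6, 14]
row[-1] = 5 → [8, 0, 6, 5]
append row[-1]+row[1] = 5+0 = 5 → [8, 0, 6, 5, 5]
pop(2) removes 6 → [8, 0, 5, 5]
pop() removes 5 → [8, 0, 5]
append row[1]+row[-1] = 0+5 = 5 → [8, 0, 5, 5]
sum = 18

18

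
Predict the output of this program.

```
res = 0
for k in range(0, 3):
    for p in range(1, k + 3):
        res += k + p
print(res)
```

k=0,p=1: res = 0+1 = 1
k=0,p=2: res = 1+2 = 3
k=1,p=1: res = 3+2 = 5
k=1,p=2: res = 5+3 = 8
k=1,p=3: res = 8+4 = 12
k=2,p=1: res = 12+3 = 15
k=2,p=2: res = 15+4 = 19
k=2,p=3: res = 19+5 = 24
k=2,p=4: res = 24+6 = 30

30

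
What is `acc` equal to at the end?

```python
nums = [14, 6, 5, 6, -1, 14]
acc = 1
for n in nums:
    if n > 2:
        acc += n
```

46

n=14: >2, acc = 1+14 = 15
n=6: >2, acc = 15+6 = 21
n=5: >2, acc = 21+5 = 26
n=6: >2, acc = 26+6 = 32
n=-1: not >2
n=14: >2, acc = 32+14 = 46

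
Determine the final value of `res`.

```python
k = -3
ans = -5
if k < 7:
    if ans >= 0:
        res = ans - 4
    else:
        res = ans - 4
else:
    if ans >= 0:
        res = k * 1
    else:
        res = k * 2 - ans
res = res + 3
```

-6

k=-3, ans=-5
k < 7 is True; ans >= 0 is False
→ res = ans - 4 = -9
res = (-9)+3 = -6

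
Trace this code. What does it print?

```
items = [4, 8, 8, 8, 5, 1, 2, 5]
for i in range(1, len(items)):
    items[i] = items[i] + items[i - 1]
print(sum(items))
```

i=1: items[1] = 8+4 = 12 → [4, 12, 8, 8, 5, 1, 2, 5]
i=2: items[2] = 8+12 = 20 → [4, 12, 20, 8, 5, 1, 2, 5]
i=3: items[3] = 8+20 = 28 → [4, 12, 20, 28, 5, 1, 2, 5]
i=4: items[4] = 5+28 = 33 → [4, 12, 20, 28, 33, 1, 2, 5]
i=5: items[5] = 1+33 = 34 → [4, 12, 20, 28, 33, 34, 2, 5]
i=6: items[6] = 2+34 = 36 → [4, 12, 20, 28, 33, 34, 36, 5]
i=7: items[7] = 5+36 = 41 → [4, 12, 20, 28, 33, 34, 36, 41]
sum = 208

208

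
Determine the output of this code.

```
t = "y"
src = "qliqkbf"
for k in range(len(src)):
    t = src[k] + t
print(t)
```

k=0: prepend 'q' → 'qy'
k=1: prepend 'l' → 'lqy'
k=2: prepend 'i' → 'ilqy'
k=3: prepend 'q' → 'qilqy'
k=4: prepend 'k' → 'kqilqy'
k=5: prepend 'b' → 'bkqilqy'
k=6: prepend 'f' → 'fbkqilqy'

fbkqilqy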